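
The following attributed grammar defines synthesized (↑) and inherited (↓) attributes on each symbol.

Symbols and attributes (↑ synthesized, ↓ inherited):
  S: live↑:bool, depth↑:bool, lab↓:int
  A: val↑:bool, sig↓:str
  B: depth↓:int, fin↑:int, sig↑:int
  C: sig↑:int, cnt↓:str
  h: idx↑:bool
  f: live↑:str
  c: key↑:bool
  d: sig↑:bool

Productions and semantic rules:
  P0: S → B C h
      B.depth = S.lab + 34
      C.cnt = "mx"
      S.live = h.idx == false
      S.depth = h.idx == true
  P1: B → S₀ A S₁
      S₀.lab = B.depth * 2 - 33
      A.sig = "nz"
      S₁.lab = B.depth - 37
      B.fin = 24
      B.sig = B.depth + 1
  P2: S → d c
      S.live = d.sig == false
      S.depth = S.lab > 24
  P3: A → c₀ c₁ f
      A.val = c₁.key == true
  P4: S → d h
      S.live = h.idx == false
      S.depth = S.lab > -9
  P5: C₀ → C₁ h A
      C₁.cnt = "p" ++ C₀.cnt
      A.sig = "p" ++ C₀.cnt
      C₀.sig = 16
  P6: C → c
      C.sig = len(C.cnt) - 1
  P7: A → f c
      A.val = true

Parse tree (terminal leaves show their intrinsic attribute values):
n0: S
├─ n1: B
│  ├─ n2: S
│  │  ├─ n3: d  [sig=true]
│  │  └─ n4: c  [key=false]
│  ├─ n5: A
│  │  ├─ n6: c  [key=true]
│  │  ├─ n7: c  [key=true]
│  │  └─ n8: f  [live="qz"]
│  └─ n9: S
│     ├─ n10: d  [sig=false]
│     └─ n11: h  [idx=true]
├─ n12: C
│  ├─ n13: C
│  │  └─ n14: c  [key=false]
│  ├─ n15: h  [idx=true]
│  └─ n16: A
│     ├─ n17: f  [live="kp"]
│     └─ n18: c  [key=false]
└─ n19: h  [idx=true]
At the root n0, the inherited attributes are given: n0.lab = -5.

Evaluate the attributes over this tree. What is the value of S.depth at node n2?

true

1. n0.lab = -5  [given at root]
2. n1.depth = 29  [S.lab + 34]
3. n2.lab = 25  [B.depth * 2 - 33]
4. n3.sig = true  [terminal]
5. n4.key = false  [terminal]
6. n2.live = false  [d.sig == false]
7. n2.depth = true  [S.lab > 24]
8. n5.sig = "nz"  ["nz"]
9. n6.key = true  [terminal]
10. n7.key = true  [terminal]
11. n8.live = "qz"  [terminal]
12. n5.val = true  [c₁.key == true]
13. n9.lab = -8  [B.depth - 37]
14. n10.sig = false  [terminal]
15. n11.idx = true  [terminal]
16. n9.live = false  [h.idx == false]
17. n9.depth = true  [S.lab > -9]
18. n1.fin = 24  [24]
19. n1.sig = 30  [B.depth + 1]
20. n12.cnt = "mx"  ["mx"]
21. n13.cnt = "pmx"  ["p" ++ C₀.cnt]
22. n14.key = false  [terminal]
23. n13.sig = 2  [len(C.cnt) - 1]
24. n15.idx = true  [terminal]
25. n16.sig = "pmx"  ["p" ++ C₀.cnt]
26. n17.live = "kp"  [terminal]
27. n18.key = false  [terminal]
28. n16.val = true  [true]
29. n12.sig = 16  [16]
30. n19.idx = true  [terminal]
31. n0.live = false  [h.idx == false]
32. n0.depth = true  [h.idx == true]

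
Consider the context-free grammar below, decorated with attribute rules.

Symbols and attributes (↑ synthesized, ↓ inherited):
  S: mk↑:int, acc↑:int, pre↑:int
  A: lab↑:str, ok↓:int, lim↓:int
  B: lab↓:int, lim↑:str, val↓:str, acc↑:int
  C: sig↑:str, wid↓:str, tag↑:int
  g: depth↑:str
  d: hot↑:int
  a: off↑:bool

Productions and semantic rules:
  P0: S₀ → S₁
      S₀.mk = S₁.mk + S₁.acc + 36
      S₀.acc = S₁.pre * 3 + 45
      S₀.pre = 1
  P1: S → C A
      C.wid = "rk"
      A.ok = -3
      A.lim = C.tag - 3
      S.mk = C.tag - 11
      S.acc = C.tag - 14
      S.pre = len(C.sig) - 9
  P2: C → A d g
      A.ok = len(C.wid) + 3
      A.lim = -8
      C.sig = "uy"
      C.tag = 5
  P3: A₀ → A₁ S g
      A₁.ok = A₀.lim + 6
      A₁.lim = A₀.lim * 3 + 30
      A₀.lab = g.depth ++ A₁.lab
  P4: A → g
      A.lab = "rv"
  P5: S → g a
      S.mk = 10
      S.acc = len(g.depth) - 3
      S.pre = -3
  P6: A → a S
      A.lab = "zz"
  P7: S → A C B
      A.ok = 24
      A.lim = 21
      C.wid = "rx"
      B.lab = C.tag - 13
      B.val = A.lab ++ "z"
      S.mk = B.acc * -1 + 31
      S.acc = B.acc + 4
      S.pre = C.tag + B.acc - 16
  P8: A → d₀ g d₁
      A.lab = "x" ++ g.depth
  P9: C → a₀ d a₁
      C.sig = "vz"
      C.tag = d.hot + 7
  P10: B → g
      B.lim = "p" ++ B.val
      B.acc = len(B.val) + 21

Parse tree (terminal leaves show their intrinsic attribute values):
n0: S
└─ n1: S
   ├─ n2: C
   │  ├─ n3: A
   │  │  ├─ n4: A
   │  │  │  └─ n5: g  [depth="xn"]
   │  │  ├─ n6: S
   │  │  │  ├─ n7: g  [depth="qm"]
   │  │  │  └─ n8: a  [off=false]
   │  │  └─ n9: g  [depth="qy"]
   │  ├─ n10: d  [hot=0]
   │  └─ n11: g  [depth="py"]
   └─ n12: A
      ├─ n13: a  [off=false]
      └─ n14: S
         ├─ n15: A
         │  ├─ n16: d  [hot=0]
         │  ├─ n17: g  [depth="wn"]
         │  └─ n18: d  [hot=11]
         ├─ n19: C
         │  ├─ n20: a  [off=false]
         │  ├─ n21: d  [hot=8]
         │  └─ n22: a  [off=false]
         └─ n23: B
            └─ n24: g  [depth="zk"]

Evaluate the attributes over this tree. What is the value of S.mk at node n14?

6

1. n2.wid = "rk"  ["rk"]
2. n3.ok = 5  [len(C.wid) + 3]
3. n3.lim = -8  [-8]
4. n4.ok = -2  [A₀.lim + 6]
5. n4.lim = 6  [A₀.lim * 3 + 30]
6. n5.depth = "xn"  [terminal]
7. n4.lab = "rv"  ["rv"]
8. n7.depth = "qm"  [terminal]
9. n8.off = false  [terminal]
10. n6.mk = 10  [10]
11. n6.acc = -1  [len(g.depth) - 3]
12. n6.pre = -3  [-3]
13. n9.depth = "qy"  [terminal]
14. n3.lab = "qyrv"  [g.depth ++ A₁.lab]
15. n10.hot = 0  [terminal]
16. n11.depth = "py"  [terminal]
17. n2.sig = "uy"  ["uy"]
18. n2.tag = 5  [5]
19. n12.ok = -3  [-3]
20. n12.lim = 2  [C.tag - 3]
21. n13.off = false  [terminal]
22. n15.ok = 24  [24]
23. n15.lim = 21  [21]
24. n16.hot = 0  [terminal]
25. n17.depth = "wn"  [terminal]
26. n18.hot = 11  [terminal]
27. n15.lab = "xwn"  ["x" ++ g.depth]
28. n19.wid = "rx"  ["rx"]
29. n20.off = false  [terminal]
30. n21.hot = 8  [terminal]
31. n22.off = false  [terminal]
32. n19.sig = "vz"  ["vz"]
33. n19.tag = 15  [d.hot + 7]
34. n23.lab = 2  [C.tag - 13]
35. n23.val = "xwnz"  [A.lab ++ "z"]
36. n24.depth = "zk"  [terminal]
37. n23.lim = "pxwnz"  ["p" ++ B.val]
38. n23.acc = 25  [len(B.val) + 21]
39. n14.mk = 6  [B.acc * -1 + 31]
40. n14.acc = 29  [B.acc + 4]
41. n14.pre = 24  [C.tag + B.acc - 16]
42. n12.lab = "zz"  ["zz"]
43. n1.mk = -6  [C.tag - 11]
44. n1.acc = -9  [C.tag - 14]
45. n1.pre = -7  [len(C.sig) - 9]
46. n0.mk = 21  [S₁.mk + S₁.acc + 36]
47. n0.acc = 24  [S₁.pre * 3 + 45]
48. n0.pre = 1  [1]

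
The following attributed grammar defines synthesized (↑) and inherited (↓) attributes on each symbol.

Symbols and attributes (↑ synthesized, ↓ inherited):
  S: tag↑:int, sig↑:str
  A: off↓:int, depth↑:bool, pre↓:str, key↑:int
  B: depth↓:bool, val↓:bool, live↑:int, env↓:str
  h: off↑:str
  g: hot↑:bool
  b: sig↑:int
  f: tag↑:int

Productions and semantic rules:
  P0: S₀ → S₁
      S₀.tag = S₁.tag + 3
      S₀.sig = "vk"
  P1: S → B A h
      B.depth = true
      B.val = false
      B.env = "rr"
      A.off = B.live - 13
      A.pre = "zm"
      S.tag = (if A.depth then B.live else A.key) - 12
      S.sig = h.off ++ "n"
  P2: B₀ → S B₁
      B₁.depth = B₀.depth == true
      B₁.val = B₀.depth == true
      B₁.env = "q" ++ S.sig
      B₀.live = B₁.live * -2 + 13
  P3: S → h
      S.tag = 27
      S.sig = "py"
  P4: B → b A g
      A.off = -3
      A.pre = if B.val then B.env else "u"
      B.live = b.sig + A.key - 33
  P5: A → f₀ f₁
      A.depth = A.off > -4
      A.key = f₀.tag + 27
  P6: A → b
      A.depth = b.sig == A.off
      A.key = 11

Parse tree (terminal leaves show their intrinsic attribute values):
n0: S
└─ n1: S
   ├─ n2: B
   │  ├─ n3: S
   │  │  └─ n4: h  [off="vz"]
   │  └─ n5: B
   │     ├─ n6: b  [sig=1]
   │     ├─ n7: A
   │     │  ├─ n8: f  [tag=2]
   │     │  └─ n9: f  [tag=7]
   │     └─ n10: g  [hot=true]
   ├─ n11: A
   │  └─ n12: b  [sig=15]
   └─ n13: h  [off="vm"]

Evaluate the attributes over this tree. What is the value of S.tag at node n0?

2

1. n2.depth = true  [true]
2. n2.val = false  [false]
3. n2.env = "rr"  ["rr"]
4. n4.off = "vz"  [terminal]
5. n3.tag = 27  [27]
6. n3.sig = "py"  ["py"]
7. n5.depth = true  [B₀.depth == true]
8. n5.val = true  [B₀.depth == true]
9. n5.env = "qpy"  ["q" ++ S.sig]
10. n6.sig = 1  [terminal]
11. n7.off = -3  [-3]
12. n7.pre = "qpy"  [if B.val then B.env else "u"]
13. n8.tag = 2  [terminal]
14. n9.tag = 7  [terminal]
15. n7.depth = true  [A.off > -4]
16. n7.key = 29  [f₀.tag + 27]
17. n10.hot = true  [terminal]
18. n5.live = -3  [b.sig + A.key - 33]
19. n2.live = 19  [B₁.live * -2 + 13]
20. n11.off = 6  [B.live - 13]
21. n11.pre = "zm"  ["zm"]
22. n12.sig = 15  [terminal]
23. n11.depth = false  [b.sig == A.off]
24. n11.key = 11  [11]
25. n13.off = "vm"  [terminal]
26. n1.tag = -1  [(if A.depth then B.live else A.key) - 12]
27. n1.sig = "vmn"  [h.off ++ "n"]
28. n0.tag = 2  [S₁.tag + 3]
29. n0.sig = "vk"  ["vk"]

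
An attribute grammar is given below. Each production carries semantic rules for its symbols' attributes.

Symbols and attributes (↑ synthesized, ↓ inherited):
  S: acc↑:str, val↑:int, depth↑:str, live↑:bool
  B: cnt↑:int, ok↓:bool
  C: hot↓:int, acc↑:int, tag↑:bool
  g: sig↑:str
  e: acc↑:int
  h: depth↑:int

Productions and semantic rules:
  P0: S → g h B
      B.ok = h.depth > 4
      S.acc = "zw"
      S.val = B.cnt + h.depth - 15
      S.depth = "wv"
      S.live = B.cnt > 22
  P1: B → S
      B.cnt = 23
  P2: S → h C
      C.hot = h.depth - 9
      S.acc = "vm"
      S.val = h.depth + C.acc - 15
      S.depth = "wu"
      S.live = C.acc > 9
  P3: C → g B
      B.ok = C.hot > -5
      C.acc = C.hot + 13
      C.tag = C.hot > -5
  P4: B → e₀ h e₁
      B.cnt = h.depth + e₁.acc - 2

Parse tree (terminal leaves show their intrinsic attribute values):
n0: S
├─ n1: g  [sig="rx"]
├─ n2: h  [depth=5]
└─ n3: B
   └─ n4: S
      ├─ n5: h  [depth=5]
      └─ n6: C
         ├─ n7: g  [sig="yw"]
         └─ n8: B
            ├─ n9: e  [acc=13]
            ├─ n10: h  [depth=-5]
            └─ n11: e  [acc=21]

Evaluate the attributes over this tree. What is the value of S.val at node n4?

-1

1. n1.sig = "rx"  [terminal]
2. n2.depth = 5  [terminal]
3. n3.ok = true  [h.depth > 4]
4. n5.depth = 5  [terminal]
5. n6.hot = -4  [h.depth - 9]
6. n7.sig = "yw"  [terminal]
7. n8.ok = true  [C.hot > -5]
8. n9.acc = 13  [terminal]
9. n10.depth = -5  [terminal]
10. n11.acc = 21  [terminal]
11. n8.cnt = 14  [h.depth + e₁.acc - 2]
12. n6.acc = 9  [C.hot + 13]
13. n6.tag = true  [C.hot > -5]
14. n4.acc = "vm"  ["vm"]
15. n4.val = -1  [h.depth + C.acc - 15]
16. n4.depth = "wu"  ["wu"]
17. n4.live = false  [C.acc > 9]
18. n3.cnt = 23  [23]
19. n0.acc = "zw"  ["zw"]
20. n0.val = 13  [B.cnt + h.depth - 15]
21. n0.depth = "wv"  ["wv"]
22. n0.live = true  [B.cnt > 22]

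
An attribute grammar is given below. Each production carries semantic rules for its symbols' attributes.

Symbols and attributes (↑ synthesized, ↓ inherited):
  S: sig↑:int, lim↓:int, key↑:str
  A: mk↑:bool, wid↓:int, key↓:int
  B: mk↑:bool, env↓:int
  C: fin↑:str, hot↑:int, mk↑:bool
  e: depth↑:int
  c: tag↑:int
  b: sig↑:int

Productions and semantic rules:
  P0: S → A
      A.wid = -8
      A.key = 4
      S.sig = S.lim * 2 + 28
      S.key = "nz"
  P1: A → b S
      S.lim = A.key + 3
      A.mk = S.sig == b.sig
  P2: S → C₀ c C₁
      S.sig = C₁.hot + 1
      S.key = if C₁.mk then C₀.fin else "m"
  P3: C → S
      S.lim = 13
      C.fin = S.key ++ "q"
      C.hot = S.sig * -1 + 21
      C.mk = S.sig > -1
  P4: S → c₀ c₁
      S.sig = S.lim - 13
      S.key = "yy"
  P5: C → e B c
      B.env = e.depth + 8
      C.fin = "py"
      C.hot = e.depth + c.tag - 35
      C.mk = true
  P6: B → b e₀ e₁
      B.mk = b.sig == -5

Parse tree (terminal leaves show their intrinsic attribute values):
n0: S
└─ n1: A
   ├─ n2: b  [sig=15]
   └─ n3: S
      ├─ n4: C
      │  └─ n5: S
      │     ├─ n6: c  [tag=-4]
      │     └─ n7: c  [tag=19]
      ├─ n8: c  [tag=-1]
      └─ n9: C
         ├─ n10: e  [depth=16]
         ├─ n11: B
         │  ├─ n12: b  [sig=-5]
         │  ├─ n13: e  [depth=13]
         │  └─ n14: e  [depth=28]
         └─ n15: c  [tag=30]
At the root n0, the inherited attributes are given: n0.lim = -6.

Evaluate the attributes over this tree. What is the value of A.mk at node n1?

false

1. n0.lim = -6  [given at root]
2. n1.wid = -8  [-8]
3. n1.key = 4  [4]
4. n2.sig = 15  [terminal]
5. n3.lim = 7  [A.key + 3]
6. n5.lim = 13  [13]
7. n6.tag = -4  [terminal]
8. n7.tag = 19  [terminal]
9. n5.sig = 0  [S.lim - 13]
10. n5.key = "yy"  ["yy"]
11. n4.fin = "yyq"  [S.key ++ "q"]
12. n4.hot = 21  [S.sig * -1 + 21]
13. n4.mk = true  [S.sig > -1]
14. n8.tag = -1  [terminal]
15. n10.depth = 16  [terminal]
16. n11.env = 24  [e.depth + 8]
17. n12.sig = -5  [terminal]
18. n13.depth = 13  [terminal]
19. n14.depth = 28  [terminal]
20. n11.mk = true  [b.sig == -5]
21. n15.tag = 30  [terminal]
22. n9.fin = "py"  ["py"]
23. n9.hot = 11  [e.depth + c.tag - 35]
24. n9.mk = true  [true]
25. n3.sig = 12  [C₁.hot + 1]
26. n3.key = "yyq"  [if C₁.mk then C₀.fin else "m"]
27. n1.mk = false  [S.sig == b.sig]
28. n0.sig = 16  [S.lim * 2 + 28]
29. n0.key = "nz"  ["nz"]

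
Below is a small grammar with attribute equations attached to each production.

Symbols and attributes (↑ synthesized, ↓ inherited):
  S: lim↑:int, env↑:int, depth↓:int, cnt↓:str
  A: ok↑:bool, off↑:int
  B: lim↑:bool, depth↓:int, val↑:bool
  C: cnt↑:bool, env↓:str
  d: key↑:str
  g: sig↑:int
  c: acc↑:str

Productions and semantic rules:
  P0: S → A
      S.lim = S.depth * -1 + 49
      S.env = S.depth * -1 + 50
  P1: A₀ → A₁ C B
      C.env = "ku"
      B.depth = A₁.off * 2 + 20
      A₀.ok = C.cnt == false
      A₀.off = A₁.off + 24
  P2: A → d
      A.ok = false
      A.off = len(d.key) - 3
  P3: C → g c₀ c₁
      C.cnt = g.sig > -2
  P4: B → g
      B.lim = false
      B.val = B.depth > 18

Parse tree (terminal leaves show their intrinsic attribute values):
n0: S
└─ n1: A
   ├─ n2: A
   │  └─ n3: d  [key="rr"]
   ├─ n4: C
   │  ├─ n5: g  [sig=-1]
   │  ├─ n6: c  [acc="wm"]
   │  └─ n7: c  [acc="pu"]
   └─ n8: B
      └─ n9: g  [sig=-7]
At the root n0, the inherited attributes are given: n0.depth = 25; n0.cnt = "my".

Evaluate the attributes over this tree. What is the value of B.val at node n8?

false

1. n0.depth = 25  [given at root]
2. n0.cnt = "my"  [given at root]
3. n3.key = "rr"  [terminal]
4. n2.ok = false  [false]
5. n2.off = -1  [len(d.key) - 3]
6. n4.env = "ku"  ["ku"]
7. n5.sig = -1  [terminal]
8. n6.acc = "wm"  [terminal]
9. n7.acc = "pu"  [terminal]
10. n4.cnt = true  [g.sig > -2]
11. n8.depth = 18  [A₁.off * 2 + 20]
12. n9.sig = -7  [terminal]
13. n8.lim = false  [false]
14. n8.val = false  [B.depth > 18]
15. n1.ok = false  [C.cnt == false]
16. n1.off = 23  [A₁.off + 24]
17. n0.lim = 24  [S.depth * -1 + 49]
18. n0.env = 25  [S.depth * -1 + 50]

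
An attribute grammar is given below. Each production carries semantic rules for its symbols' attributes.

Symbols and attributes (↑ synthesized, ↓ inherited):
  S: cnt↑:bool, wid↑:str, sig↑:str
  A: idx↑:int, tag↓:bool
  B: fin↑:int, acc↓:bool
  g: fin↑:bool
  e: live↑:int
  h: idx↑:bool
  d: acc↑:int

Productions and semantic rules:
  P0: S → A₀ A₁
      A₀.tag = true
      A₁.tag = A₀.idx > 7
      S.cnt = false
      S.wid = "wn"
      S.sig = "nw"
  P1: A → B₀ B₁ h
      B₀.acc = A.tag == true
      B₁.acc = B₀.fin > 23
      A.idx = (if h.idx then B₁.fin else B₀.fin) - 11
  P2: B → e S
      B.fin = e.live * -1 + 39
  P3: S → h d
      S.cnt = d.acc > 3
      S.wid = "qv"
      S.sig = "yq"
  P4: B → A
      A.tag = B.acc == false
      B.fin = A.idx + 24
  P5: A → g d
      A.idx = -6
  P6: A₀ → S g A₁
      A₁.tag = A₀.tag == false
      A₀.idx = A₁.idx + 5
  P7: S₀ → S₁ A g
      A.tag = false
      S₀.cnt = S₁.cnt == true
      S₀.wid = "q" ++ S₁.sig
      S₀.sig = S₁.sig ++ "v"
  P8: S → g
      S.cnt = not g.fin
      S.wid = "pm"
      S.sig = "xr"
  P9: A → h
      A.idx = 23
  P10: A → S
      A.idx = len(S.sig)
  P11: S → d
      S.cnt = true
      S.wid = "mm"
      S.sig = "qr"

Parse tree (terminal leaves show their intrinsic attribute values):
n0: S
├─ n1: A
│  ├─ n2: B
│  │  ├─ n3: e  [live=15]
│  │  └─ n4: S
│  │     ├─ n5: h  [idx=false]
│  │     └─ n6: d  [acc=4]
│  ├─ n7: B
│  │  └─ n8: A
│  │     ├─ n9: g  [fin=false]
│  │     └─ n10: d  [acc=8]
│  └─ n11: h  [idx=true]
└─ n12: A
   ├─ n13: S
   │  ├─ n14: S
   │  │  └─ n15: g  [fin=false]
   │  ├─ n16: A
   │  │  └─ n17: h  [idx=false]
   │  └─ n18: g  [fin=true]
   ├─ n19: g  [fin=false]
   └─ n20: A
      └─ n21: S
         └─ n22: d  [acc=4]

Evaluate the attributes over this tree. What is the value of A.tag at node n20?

true

1. n1.tag = true  [true]
2. n2.acc = true  [A.tag == true]
3. n3.live = 15  [terminal]
4. n5.idx = false  [terminal]
5. n6.acc = 4  [terminal]
6. n4.cnt = true  [d.acc > 3]
7. n4.wid = "qv"  ["qv"]
8. n4.sig = "yq"  ["yq"]
9. n2.fin = 24  [e.live * -1 + 39]
10. n7.acc = true  [B₀.fin > 23]
11. n8.tag = false  [B.acc == false]
12. n9.fin = false  [terminal]
13. n10.acc = 8  [terminal]
14. n8.idx = -6  [-6]
15. n7.fin = 18  [A.idx + 24]
16. n11.idx = true  [terminal]
17. n1.idx = 7  [(if h.idx then B₁.fin else B₀.fin) - 11]
18. n12.tag = false  [A₀.idx > 7]
19. n15.fin = false  [terminal]
20. n14.cnt = true  [not g.fin]
21. n14.wid = "pm"  ["pm"]
22. n14.sig = "xr"  ["xr"]
23. n16.tag = false  [false]
24. n17.idx = false  [terminal]
25. n16.idx = 23  [23]
26. n18.fin = true  [terminal]
27. n13.cnt = true  [S₁.cnt == true]
28. n13.wid = "qxr"  ["q" ++ S₁.sig]
29. n13.sig = "xrv"  [S₁.sig ++ "v"]
30. n19.fin = false  [terminal]
31. n20.tag = true  [A₀.tag == false]
32. n22.acc = 4  [terminal]
33. n21.cnt = true  [true]
34. n21.wid = "mm"  ["mm"]
35. n21.sig = "qr"  ["qr"]
36. n20.idx = 2  [len(S.sig)]
37. n12.idx = 7  [A₁.idx + 5]
38. n0.cnt = false  [false]
39. n0.wid = "wn"  ["wn"]
40. n0.sig = "nw"  ["nw"]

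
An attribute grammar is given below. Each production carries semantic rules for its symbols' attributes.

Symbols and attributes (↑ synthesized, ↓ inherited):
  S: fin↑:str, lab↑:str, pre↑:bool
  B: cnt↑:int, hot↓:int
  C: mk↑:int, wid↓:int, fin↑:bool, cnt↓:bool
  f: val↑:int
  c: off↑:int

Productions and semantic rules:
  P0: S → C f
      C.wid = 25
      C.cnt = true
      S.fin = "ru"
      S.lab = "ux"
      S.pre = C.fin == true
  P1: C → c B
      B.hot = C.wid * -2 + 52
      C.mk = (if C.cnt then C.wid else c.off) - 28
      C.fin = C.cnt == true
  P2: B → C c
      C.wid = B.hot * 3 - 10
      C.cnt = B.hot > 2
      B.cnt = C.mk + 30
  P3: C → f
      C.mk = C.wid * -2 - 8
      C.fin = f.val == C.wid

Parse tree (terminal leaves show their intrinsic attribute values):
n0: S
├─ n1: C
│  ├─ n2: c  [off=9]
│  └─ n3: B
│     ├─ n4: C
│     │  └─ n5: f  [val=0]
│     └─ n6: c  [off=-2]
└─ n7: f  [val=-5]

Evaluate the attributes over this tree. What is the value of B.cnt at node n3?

30

1. n1.wid = 25  [25]
2. n1.cnt = true  [true]
3. n2.off = 9  [terminal]
4. n3.hot = 2  [C.wid * -2 + 52]
5. n4.wid = -4  [B.hot * 3 - 10]
6. n4.cnt = false  [B.hot > 2]
7. n5.val = 0  [terminal]
8. n4.mk = 0  [C.wid * -2 - 8]
9. n4.fin = false  [f.val == C.wid]
10. n6.off = -2  [terminal]
11. n3.cnt = 30  [C.mk + 30]
12. n1.mk = -3  [(if C.cnt then C.wid else c.off) - 28]
13. n1.fin = true  [C.cnt == true]
14. n7.val = -5  [terminal]
15. n0.fin = "ru"  ["ru"]
16. n0.lab = "ux"  ["ux"]
17. n0.pre = true  [C.fin == true]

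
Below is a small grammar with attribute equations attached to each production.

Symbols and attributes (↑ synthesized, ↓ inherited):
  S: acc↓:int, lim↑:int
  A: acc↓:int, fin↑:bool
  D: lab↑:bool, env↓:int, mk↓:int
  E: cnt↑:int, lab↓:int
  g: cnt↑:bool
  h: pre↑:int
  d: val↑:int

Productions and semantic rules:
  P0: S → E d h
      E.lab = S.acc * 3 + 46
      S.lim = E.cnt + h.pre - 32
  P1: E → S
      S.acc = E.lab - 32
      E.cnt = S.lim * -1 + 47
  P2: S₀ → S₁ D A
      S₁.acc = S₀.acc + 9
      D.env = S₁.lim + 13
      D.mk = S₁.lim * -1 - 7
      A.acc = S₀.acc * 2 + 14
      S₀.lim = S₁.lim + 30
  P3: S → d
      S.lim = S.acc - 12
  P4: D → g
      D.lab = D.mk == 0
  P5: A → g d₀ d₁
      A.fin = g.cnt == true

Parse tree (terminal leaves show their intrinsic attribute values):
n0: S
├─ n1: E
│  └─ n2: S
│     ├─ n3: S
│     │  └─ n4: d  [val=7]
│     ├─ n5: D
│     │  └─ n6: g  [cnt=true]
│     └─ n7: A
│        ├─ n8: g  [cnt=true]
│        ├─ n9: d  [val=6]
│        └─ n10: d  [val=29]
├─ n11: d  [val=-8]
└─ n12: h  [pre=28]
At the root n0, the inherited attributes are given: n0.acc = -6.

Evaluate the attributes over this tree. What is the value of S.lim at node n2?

1. n0.acc = -6  [given at root]
2. n1.lab = 28  [S.acc * 3 + 46]
3. n2.acc = -4  [E.lab - 32]
4. n3.acc = 5  [S₀.acc + 9]
5. n4.val = 7  [terminal]
6. n3.lim = -7  [S.acc - 12]
7. n5.env = 6  [S₁.lim + 13]
8. n5.mk = 0  [S₁.lim * -1 - 7]
9. n6.cnt = true  [terminal]
10. n5.lab = true  [D.mk == 0]
11. n7.acc = 6  [S₀.acc * 2 + 14]
12. n8.cnt = true  [terminal]
13. n9.val = 6  [terminal]
14. n10.val = 29  [terminal]
15. n7.fin = true  [g.cnt == true]
16. n2.lim = 23  [S₁.lim + 30]
17. n1.cnt = 24  [S.lim * -1 + 47]
18. n11.val = -8  [terminal]
19. n12.pre = 28  [terminal]
20. n0.lim = 20  [E.cnt + h.pre - 32]

23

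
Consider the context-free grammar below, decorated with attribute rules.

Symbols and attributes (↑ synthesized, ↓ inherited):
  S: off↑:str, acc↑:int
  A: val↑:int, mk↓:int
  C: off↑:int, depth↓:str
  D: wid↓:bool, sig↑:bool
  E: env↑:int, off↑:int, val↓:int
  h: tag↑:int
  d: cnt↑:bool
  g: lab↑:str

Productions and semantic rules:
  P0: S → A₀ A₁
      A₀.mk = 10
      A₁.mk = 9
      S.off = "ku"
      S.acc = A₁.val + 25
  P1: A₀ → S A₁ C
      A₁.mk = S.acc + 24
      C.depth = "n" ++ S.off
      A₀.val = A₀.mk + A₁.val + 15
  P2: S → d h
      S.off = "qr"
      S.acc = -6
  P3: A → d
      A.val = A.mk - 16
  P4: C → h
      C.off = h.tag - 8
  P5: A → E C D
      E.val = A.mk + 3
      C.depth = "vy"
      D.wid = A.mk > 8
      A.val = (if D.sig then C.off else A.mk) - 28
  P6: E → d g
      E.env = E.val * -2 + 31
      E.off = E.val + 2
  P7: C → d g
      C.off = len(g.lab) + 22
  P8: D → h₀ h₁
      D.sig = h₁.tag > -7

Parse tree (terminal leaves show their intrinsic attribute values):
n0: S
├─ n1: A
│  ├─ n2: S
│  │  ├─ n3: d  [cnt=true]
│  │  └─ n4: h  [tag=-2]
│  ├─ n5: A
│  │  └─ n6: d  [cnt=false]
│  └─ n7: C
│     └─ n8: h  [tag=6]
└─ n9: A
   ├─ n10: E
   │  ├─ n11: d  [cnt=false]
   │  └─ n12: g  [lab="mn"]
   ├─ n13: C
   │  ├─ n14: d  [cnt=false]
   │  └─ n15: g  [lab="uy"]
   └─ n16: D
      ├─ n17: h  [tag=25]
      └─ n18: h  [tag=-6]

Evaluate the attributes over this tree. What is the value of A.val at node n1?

27

1. n1.mk = 10  [10]
2. n3.cnt = true  [terminal]
3. n4.tag = -2  [terminal]
4. n2.off = "qr"  ["qr"]
5. n2.acc = -6  [-6]
6. n5.mk = 18  [S.acc + 24]
7. n6.cnt = false  [terminal]
8. n5.val = 2  [A.mk - 16]
9. n7.depth = "nqr"  ["n" ++ S.off]
10. n8.tag = 6  [terminal]
11. n7.off = -2  [h.tag - 8]
12. n1.val = 27  [A₀.mk + A₁.val + 15]
13. n9.mk = 9  [9]
14. n10.val = 12  [A.mk + 3]
15. n11.cnt = false  [terminal]
16. n12.lab = "mn"  [terminal]
17. n10.env = 7  [E.val * -2 + 31]
18. n10.off = 14  [E.val + 2]
19. n13.depth = "vy"  ["vy"]
20. n14.cnt = false  [terminal]
21. n15.lab = "uy"  [terminal]
22. n13.off = 24  [len(g.lab) + 22]
23. n16.wid = true  [A.mk > 8]
24. n17.tag = 25  [terminal]
25. n18.tag = -6  [terminal]
26. n16.sig = true  [h₁.tag > -7]
27. n9.val = -4  [(if D.sig then C.off else A.mk) - 28]
28. n0.off = "ku"  ["ku"]
29. n0.acc = 21  [A₁.val + 25]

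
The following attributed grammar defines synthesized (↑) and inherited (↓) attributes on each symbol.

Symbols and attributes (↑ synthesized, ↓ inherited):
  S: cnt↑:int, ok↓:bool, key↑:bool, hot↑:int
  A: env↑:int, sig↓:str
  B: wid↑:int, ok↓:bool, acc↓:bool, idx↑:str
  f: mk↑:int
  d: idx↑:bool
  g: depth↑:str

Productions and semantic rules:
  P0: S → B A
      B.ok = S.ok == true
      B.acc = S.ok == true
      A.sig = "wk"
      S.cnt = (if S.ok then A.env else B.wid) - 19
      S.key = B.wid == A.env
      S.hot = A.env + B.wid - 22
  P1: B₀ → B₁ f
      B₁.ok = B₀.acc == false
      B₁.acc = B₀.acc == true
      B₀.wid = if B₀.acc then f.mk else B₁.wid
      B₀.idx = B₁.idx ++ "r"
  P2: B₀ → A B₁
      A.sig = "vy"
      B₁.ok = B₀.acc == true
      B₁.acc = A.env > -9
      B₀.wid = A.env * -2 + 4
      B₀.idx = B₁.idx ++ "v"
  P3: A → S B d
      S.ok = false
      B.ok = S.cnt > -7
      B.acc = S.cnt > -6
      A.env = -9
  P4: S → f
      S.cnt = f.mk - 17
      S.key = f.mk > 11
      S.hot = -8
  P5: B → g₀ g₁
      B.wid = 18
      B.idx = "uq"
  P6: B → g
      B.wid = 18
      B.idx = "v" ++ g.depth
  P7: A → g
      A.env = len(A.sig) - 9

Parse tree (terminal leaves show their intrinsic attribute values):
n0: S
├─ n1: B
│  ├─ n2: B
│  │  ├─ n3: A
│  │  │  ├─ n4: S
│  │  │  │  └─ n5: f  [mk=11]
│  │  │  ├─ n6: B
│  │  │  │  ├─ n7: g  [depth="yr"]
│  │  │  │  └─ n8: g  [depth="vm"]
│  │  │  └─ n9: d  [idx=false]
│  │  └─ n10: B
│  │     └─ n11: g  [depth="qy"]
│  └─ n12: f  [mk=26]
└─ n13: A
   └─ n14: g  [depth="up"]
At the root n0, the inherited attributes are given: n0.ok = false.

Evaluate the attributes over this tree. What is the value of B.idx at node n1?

1. n0.ok = false  [given at root]
2. n1.ok = false  [S.ok == true]
3. n1.acc = false  [S.ok == true]
4. n2.ok = true  [B₀.acc == false]
5. n2.acc = false  [B₀.acc == true]
6. n3.sig = "vy"  ["vy"]
7. n4.ok = false  [false]
8. n5.mk = 11  [terminal]
9. n4.cnt = -6  [f.mk - 17]
10. n4.key = false  [f.mk > 11]
11. n4.hot = -8  [-8]
12. n6.ok = true  [S.cnt > -7]
13. n6.acc = false  [S.cnt > -6]
14. n7.depth = "yr"  [terminal]
15. n8.depth = "vm"  [terminal]
16. n6.wid = 18  [18]
17. n6.idx = "uq"  ["uq"]
18. n9.idx = false  [terminal]
19. n3.env = -9  [-9]
20. n10.ok = false  [B₀.acc == true]
21. n10.acc = false  [A.env > -9]
22. n11.depth = "qy"  [terminal]
23. n10.wid = 18  [18]
24. n10.idx = "vqy"  ["v" ++ g.depth]
25. n2.wid = 22  [A.env * -2 + 4]
26. n2.idx = "vqyv"  [B₁.idx ++ "v"]
27. n12.mk = 26  [terminal]
28. n1.wid = 22  [if B₀.acc then f.mk else B₁.wid]
29. n1.idx = "vqyvr"  [B₁.idx ++ "r"]
30. n13.sig = "wk"  ["wk"]
31. n14.depth = "up"  [terminal]
32. n13.env = -7  [len(A.sig) - 9]
33. n0.cnt = 3  [(if S.ok then A.env else B.wid) - 19]
34. n0.key = false  [B.wid == A.env]
35. n0.hot = -7  [A.env + B.wid - 22]

"vqyvr"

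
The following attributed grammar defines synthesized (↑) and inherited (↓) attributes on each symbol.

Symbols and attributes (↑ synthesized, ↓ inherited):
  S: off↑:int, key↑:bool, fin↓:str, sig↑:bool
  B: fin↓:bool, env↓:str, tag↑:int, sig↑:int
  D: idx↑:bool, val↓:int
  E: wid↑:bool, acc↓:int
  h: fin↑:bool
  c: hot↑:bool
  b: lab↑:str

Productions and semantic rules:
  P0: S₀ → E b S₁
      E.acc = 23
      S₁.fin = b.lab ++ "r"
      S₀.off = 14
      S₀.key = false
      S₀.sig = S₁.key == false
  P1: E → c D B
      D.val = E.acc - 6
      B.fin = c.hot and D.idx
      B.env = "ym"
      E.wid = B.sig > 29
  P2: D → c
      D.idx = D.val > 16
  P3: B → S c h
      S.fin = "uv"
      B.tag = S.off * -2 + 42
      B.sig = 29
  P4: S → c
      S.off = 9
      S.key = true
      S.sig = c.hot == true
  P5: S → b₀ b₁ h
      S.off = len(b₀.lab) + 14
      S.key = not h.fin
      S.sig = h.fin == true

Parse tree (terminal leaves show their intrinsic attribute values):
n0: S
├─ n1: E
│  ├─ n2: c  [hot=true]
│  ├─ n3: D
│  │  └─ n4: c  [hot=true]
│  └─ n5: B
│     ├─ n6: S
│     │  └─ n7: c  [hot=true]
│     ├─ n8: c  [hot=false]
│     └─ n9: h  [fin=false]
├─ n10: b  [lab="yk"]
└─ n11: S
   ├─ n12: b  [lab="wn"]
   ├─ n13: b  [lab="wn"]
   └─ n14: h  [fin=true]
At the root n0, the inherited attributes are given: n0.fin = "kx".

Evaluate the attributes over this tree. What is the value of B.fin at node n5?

true

1. n0.fin = "kx"  [given at root]
2. n1.acc = 23  [23]
3. n2.hot = true  [terminal]
4. n3.val = 17  [E.acc - 6]
5. n4.hot = true  [terminal]
6. n3.idx = true  [D.val > 16]
7. n5.fin = true  [c.hot and D.idx]
8. n5.env = "ym"  ["ym"]
9. n6.fin = "uv"  ["uv"]
10. n7.hot = true  [terminal]
11. n6.off = 9  [9]
12. n6.key = true  [true]
13. n6.sig = true  [c.hot == true]
14. n8.hot = false  [terminal]
15. n9.fin = false  [terminal]
16. n5.tag = 24  [S.off * -2 + 42]
17. n5.sig = 29  [29]
18. n1.wid = false  [B.sig > 29]
19. n10.lab = "yk"  [terminal]
20. n11.fin = "ykr"  [b.lab ++ "r"]
21. n12.lab = "wn"  [terminal]
22. n13.lab = "wn"  [terminal]
23. n14.fin = true  [terminal]
24. n11.off = 16  [len(b₀.lab) + 14]
25. n11.key = false  [not h.fin]
26. n11.sig = true  [h.fin == true]
27. n0.off = 14  [14]
28. n0.key = false  [false]
29. n0.sig = true  [S₁.key == false]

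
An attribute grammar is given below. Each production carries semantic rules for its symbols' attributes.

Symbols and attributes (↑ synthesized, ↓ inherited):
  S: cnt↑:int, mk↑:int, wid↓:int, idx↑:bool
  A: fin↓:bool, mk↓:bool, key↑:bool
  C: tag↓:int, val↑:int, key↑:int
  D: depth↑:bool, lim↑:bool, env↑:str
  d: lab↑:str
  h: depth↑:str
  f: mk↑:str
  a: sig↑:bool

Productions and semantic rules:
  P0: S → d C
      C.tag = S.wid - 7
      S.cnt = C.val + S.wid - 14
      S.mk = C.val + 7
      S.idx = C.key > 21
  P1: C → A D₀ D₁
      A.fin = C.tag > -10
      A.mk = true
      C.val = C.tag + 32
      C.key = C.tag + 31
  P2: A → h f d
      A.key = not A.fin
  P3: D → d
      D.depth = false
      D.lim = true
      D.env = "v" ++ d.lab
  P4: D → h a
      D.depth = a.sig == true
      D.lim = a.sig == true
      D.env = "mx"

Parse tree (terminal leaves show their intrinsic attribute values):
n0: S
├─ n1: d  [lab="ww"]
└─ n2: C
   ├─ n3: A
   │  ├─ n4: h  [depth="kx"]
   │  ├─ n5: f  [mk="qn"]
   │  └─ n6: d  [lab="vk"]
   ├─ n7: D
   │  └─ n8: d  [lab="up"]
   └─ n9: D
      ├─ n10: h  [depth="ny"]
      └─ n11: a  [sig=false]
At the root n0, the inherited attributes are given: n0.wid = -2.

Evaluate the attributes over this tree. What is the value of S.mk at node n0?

1. n0.wid = -2  [given at root]
2. n1.lab = "ww"  [terminal]
3. n2.tag = -9  [S.wid - 7]
4. n3.fin = true  [C.tag > -10]
5. n3.mk = true  [true]
6. n4.depth = "kx"  [terminal]
7. n5.mk = "qn"  [terminal]
8. n6.lab = "vk"  [terminal]
9. n3.key = false  [not A.fin]
10. n8.lab = "up"  [terminal]
11. n7.depth = false  [false]
12. n7.lim = true  [true]
13. n7.env = "vup"  ["v" ++ d.lab]
14. n10.depth = "ny"  [terminal]
15. n11.sig = false  [terminal]
16. n9.depth = false  [a.sig == true]
17. n9.lim = false  [a.sig == true]
18. n9.env = "mx"  ["mx"]
19. n2.val = 23  [C.tag + 32]
20. n2.key = 22  [C.tag + 31]
21. n0.cnt = 7  [C.val + S.wid - 14]
22. n0.mk = 30  [C.val + 7]
23. n0.idx = true  [C.key > 21]

30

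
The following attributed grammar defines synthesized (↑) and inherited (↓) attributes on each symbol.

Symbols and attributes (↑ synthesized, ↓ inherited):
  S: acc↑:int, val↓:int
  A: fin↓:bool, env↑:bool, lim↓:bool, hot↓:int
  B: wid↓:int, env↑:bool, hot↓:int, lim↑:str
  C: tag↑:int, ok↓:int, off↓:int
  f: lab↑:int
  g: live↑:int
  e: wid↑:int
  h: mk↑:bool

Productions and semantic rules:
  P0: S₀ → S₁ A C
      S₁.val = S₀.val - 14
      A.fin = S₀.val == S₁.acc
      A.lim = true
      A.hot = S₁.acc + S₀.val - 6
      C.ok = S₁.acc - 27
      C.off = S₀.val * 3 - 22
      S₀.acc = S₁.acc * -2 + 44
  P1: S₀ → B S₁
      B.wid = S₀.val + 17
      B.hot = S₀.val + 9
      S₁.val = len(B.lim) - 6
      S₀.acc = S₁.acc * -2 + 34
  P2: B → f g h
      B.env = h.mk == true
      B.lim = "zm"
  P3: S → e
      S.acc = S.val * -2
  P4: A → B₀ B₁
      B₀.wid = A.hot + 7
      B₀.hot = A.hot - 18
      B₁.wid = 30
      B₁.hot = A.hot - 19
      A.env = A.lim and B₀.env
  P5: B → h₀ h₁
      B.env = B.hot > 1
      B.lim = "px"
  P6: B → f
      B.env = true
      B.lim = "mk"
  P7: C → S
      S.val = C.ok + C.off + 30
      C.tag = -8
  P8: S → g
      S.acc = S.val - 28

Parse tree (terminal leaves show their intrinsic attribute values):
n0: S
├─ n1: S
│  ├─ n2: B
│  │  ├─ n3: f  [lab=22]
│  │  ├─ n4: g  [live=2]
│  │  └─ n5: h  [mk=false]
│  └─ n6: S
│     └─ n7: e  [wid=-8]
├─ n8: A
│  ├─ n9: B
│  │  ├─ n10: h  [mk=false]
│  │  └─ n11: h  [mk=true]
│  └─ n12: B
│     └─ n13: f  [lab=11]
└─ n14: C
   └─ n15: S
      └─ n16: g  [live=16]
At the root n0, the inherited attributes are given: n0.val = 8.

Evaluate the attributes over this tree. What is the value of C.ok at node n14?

1. n0.val = 8  [given at root]
2. n1.val = -6  [S₀.val - 14]
3. n2.wid = 11  [S₀.val + 17]
4. n2.hot = 3  [S₀.val + 9]
5. n3.lab = 22  [terminal]
6. n4.live = 2  [terminal]
7. n5.mk = false  [terminal]
8. n2.env = false  [h.mk == true]
9. n2.lim = "zm"  ["zm"]
10. n6.val = -4  [len(B.lim) - 6]
11. n7.wid = -8  [terminal]
12. n6.acc = 8  [S.val * -2]
13. n1.acc = 18  [S₁.acc * -2 + 34]
14. n8.fin = false  [S₀.val == S₁.acc]
15. n8.lim = true  [true]
16. n8.hot = 20  [S₁.acc + S₀.val - 6]
17. n9.wid = 27  [A.hot + 7]
18. n9.hot = 2  [A.hot - 18]
19. n10.mk = false  [terminal]
20. n11.mk = true  [terminal]
21. n9.env = true  [B.hot > 1]
22. n9.lim = "px"  ["px"]
23. n12.wid = 30  [30]
24. n12.hot = 1  [A.hot - 19]
25. n13.lab = 11  [terminal]
26. n12.env = true  [true]
27. n12.lim = "mk"  ["mk"]
28. n8.env = true  [A.lim and B₀.env]
29. n14.ok = -9  [S₁.acc - 27]
30. n14.off = 2  [S₀.val * 3 - 22]
31. n15.val = 23  [C.ok + C.off + 30]
32. n16.live = 16  [terminal]
33. n15.acc = -5  [S.val - 28]
34. n14.tag = -8  [-8]
35. n0.acc = 8  [S₁.acc * -2 + 44]

-9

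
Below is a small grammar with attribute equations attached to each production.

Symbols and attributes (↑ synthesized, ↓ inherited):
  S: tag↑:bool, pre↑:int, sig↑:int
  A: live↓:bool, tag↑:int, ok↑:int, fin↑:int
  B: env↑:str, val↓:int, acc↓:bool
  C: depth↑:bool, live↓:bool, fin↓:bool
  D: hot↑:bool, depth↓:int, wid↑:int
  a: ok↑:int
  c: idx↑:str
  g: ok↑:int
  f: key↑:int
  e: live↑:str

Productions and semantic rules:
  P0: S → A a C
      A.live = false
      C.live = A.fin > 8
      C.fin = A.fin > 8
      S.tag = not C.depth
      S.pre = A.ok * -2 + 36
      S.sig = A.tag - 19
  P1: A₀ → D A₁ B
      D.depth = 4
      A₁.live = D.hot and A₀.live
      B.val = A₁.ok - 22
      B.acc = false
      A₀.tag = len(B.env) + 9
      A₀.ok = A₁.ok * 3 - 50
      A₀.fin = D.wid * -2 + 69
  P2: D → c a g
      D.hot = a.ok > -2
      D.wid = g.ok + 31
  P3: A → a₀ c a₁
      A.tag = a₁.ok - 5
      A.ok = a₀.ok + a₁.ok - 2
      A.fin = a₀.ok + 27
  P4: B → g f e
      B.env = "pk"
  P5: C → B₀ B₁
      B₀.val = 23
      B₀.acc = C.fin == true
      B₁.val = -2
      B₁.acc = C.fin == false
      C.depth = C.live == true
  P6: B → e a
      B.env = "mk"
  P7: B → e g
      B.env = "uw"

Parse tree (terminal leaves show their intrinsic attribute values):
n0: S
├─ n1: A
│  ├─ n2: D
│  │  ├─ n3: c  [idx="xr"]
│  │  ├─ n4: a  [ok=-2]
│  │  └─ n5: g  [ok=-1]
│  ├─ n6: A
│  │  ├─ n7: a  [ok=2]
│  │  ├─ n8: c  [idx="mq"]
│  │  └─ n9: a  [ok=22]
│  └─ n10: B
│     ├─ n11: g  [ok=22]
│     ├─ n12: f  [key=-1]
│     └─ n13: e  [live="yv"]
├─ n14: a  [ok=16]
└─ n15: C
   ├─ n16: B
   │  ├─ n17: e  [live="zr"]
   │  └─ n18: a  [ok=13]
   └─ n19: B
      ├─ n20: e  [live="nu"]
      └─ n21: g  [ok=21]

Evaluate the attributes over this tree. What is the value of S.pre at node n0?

1. n1.live = false  [false]
2. n2.depth = 4  [4]
3. n3.idx = "xr"  [terminal]
4. n4.ok = -2  [terminal]
5. n5.ok = -1  [terminal]
6. n2.hot = false  [a.ok > -2]
7. n2.wid = 30  [g.ok + 31]
8. n6.live = false  [D.hot and A₀.live]
9. n7.ok = 2  [terminal]
10. n8.idx = "mq"  [terminal]
11. n9.ok = 22  [terminal]
12. n6.tag = 17  [a₁.ok - 5]
13. n6.ok = 22  [a₀.ok + a₁.ok - 2]
14. n6.fin = 29  [a₀.ok + 27]
15. n10.val = 0  [A₁.ok - 22]
16. n10.acc = false  [false]
17. n11.ok = 22  [terminal]
18. n12.key = -1  [terminal]
19. n13.live = "yv"  [terminal]
20. n10.env = "pk"  ["pk"]
21. n1.tag = 11  [len(B.env) + 9]
22. n1.ok = 16  [A₁.ok * 3 - 50]
23. n1.fin = 9  [D.wid * -2 + 69]
24. n14.ok = 16  [terminal]
25. n15.live = true  [A.fin > 8]
26. n15.fin = true  [A.fin > 8]
27. n16.val = 23  [23]
28. n16.acc = true  [C.fin == true]
29. n17.live = "zr"  [terminal]
30. n18.ok = 13  [terminal]
31. n16.env = "mk"  ["mk"]
32. n19.val = -2  [-2]
33. n19.acc = false  [C.fin == false]
34. n20.live = "nu"  [terminal]
35. n21.ok = 21  [terminal]
36. n19.env = "uw"  ["uw"]
37. n15.depth = true  [C.live == true]
38. n0.tag = false  [not C.depth]
39. n0.pre = 4  [A.ok * -2 + 36]
40. n0.sig = -8  [A.tag - 19]

4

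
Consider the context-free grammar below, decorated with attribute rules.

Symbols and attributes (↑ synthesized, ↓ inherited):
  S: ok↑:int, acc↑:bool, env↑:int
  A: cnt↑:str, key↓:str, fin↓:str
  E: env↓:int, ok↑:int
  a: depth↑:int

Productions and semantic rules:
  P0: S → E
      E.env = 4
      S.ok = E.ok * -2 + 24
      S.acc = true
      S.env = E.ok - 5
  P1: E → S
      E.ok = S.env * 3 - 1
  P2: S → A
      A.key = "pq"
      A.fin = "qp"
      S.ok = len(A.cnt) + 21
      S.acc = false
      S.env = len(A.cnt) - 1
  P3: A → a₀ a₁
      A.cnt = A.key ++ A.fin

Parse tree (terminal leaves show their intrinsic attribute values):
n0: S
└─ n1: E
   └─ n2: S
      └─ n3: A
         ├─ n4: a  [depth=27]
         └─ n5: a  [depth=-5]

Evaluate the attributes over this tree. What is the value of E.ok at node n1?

8

1. n1.env = 4  [4]
2. n3.key = "pq"  ["pq"]
3. n3.fin = "qp"  ["qp"]
4. n4.depth = 27  [terminal]
5. n5.depth = -5  [terminal]
6. n3.cnt = "pqqp"  [A.key ++ A.fin]
7. n2.ok = 25  [len(A.cnt) + 21]
8. n2.acc = false  [false]
9. n2.env = 3  [len(A.cnt) - 1]
10. n1.ok = 8  [S.env * 3 - 1]
11. n0.ok = 8  [E.ok * -2 + 24]
12. n0.acc = true  [true]
13. n0.env = 3  [E.ok - 5]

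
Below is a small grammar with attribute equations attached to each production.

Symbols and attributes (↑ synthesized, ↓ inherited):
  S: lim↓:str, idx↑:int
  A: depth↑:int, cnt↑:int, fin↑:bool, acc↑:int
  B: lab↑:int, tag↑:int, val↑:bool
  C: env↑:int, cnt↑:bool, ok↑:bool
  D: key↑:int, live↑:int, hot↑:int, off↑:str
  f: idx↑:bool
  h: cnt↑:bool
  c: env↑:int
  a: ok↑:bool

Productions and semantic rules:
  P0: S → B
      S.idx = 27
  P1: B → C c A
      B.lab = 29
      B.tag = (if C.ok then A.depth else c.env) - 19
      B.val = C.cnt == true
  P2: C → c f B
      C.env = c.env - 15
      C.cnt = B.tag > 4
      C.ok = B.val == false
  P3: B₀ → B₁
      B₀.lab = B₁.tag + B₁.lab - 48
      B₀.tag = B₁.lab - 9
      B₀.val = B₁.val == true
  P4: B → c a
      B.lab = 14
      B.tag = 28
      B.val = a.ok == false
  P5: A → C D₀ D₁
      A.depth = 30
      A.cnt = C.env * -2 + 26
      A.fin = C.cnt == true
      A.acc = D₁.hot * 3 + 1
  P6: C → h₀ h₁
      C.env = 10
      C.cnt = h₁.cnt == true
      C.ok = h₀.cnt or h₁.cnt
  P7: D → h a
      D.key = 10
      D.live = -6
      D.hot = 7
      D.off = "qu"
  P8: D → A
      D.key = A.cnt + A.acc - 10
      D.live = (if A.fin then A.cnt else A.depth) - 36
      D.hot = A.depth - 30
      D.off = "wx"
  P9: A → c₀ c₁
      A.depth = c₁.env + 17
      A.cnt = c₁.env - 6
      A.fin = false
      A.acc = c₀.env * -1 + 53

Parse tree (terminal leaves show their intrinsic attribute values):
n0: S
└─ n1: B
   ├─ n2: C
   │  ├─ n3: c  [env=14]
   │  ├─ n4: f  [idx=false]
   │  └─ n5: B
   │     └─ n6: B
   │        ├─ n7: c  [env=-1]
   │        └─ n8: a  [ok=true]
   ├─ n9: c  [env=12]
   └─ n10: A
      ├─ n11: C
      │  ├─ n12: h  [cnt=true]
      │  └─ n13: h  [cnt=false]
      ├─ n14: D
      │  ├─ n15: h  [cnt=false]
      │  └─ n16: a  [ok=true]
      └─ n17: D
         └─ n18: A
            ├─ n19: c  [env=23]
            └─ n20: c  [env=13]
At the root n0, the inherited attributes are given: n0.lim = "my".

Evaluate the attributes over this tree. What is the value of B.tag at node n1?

11

1. n0.lim = "my"  [given at root]
2. n3.env = 14  [terminal]
3. n4.idx = false  [terminal]
4. n7.env = -1  [terminal]
5. n8.ok = true  [terminal]
6. n6.lab = 14  [14]
7. n6.tag = 28  [28]
8. n6.val = false  [a.ok == false]
9. n5.lab = -6  [B₁.tag + B₁.lab - 48]
10. n5.tag = 5  [B₁.lab - 9]
11. n5.val = false  [B₁.val == true]
12. n2.env = -1  [c.env - 15]
13. n2.cnt = true  [B.tag > 4]
14. n2.ok = true  [B.val == false]
15. n9.env = 12  [terminal]
16. n12.cnt = true  [terminal]
17. n13.cnt = false  [terminal]
18. n11.env = 10  [10]
19. n11.cnt = false  [h₁.cnt == true]
20. n11.ok = true  [h₀.cnt or h₁.cnt]
21. n15.cnt = false  [terminal]
22. n16.ok = true  [terminal]
23. n14.key = 10  [10]
24. n14.live = -6  [-6]
25. n14.hot = 7  [7]
26. n14.off = "qu"  ["qu"]
27. n19.env = 23  [terminal]
28. n20.env = 13  [terminal]
29. n18.depth = 30  [c₁.env + 17]
30. n18.cnt = 7  [c₁.env - 6]
31. n18.fin = false  [false]
32. n18.acc = 30  [c₀.env * -1 + 53]
33. n17.key = 27  [A.cnt + A.acc - 10]
34. n17.live = -6  [(if A.fin then A.cnt else A.depth) - 36]
35. n17.hot = 0  [A.depth - 30]
36. n17.off = "wx"  ["wx"]
37. n10.depth = 30  [30]
38. n10.cnt = 6  [C.env * -2 + 26]
39. n10.fin = false  [C.cnt == true]
40. n10.acc = 1  [D₁.hot * 3 + 1]
41. n1.lab = 29  [29]
42. n1.tag = 11  [(if C.ok then A.depth else c.env) - 19]
43. n1.val = true  [C.cnt == true]
44. n0.idx = 27  [27]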